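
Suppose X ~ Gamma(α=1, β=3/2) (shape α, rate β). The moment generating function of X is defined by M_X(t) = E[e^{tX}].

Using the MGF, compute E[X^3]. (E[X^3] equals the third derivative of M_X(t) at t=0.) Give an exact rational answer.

M_X(t) = 3/(2*(3/2 - t))
M′(t) = 6/(4*t^2 - 12*t + 9)
M′′(t) = -24/(8*t^3 - 36*t^2 + 54*t - 27)
M′′′(t) = 144/(16*t^4 - 96*t^3 + 216*t^2 - 216*t + 81)

E[X^3] = M′′′(0) = 16/9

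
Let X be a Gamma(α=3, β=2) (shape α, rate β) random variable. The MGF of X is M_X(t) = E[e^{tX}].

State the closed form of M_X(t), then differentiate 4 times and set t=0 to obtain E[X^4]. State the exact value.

M_X(t) = 8/(2 - t)^3
M′(t) = 24/(t^4 - 8*t^3 + 24*t^2 - 32*t + 16)
M′′(t) = -96/(t^5 - 10*t^4 + 40*t^3 - 80*t^2 + 80*t - 32)
M′′′(t) = 480/(t^6 - 12*t^5 + 60*t^4 - 160*t^3 + 240*t^2 - 192*t + 64)
M′′′′(t) = -2880/(t^7 - 14*t^6 + 84*t^5 - 280*t^4 + 560*t^3 - 672*t^2 + 448*t - 128)

E[X^4] = M′′′′(0) = 45/2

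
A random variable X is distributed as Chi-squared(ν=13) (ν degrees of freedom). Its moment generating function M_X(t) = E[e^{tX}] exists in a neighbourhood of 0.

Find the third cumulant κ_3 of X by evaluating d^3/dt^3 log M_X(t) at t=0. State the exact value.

M_X(t) = (1 - 2*t)^(-13/2)
K_X(t) = log M_X(t) = -13*log(1 - 2*t)/2
K^(3)(t) = -104/(8*t^3 - 12*t^2 + 6*t - 1)

κ_3 = K^(3)(0) = 104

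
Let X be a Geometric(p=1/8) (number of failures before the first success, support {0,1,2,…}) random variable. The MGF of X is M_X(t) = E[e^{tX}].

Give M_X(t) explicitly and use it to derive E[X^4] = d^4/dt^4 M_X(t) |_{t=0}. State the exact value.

M_X(t) = 1/(8*(1 - 7*e^(t)/8))
D^4[M](t) = (-2401*e^(4*t) - 30184*e^(3*t) - 34496*e^(2*t) - 3584*e^(t))/(16807*e^(5*t) - 96040*e^(4*t) + 219520*e^(3*t) - 250880*e^(2*t) + 143360*e^(t) - 32768)

E[X^4] = D^4[M](0) = 70665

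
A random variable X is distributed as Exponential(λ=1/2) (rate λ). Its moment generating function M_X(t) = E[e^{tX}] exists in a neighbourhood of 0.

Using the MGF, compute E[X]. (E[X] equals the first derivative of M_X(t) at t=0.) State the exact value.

E[X] = D[M](0) = 2

M_X(t) = 1/(2*(1/2 - t))
D[M](t) = 2/(4*t^2 - 4*t + 1)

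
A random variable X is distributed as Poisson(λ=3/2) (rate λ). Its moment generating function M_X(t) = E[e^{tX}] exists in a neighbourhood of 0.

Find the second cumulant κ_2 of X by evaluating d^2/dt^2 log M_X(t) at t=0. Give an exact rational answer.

κ_2 = K^(2)(0) = 3/2

M_X(t) = e^(3*e^(t)/2 - 3/2)
K_X(t) = log M_X(t) = 3*e^(t)/2 - 3/2
K^(2)(t) = 3*e^(t)/2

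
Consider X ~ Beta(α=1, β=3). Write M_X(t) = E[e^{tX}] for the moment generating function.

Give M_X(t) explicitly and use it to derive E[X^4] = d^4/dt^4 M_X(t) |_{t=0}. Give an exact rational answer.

M_X(t) = ₁F₁(1; 4; t)
dM/dt = ₁F₁(2; 5; t)/4
d^2M/dt^2 = ₁F₁(3; 6; t)/10
d^3M/dt^3 = ₁F₁(4; 7; t)/20
d^4M/dt^4 = ₁F₁(5; 8; t)/35

E[X^4] = d^4M/dt^4 |_{t=0} = 1/35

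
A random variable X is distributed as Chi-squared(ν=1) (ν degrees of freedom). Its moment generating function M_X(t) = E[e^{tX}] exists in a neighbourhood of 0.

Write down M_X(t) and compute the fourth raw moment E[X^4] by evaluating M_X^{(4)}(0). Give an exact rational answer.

M_X(t) = 1/√(1 - 2*t)
dM/dt = -1/(2*t*√(1 - 2*t) - √(1 - 2*t))
d^2M/dt^2 = 3/(4*t^2*√(1 - 2*t) - 4*t*√(1 - 2*t) + √(1 - 2*t))
d^3M/dt^3 = -15/(8*t^3*√(1 - 2*t) - 12*t^2*√(1 - 2*t) + 6*t*√(1 - 2*t) - √(1 - 2*t))
d^4M/dt^4 = 105/(16*t^4*√(1 - 2*t) - 32*t^3*√(1 - 2*t) + 24*t^2*√(1 - 2*t) - 8*t*√(1 - 2*t) + √(1 - 2*t))

E[X^4] = d^4M/dt^4 |_{t=0} = 105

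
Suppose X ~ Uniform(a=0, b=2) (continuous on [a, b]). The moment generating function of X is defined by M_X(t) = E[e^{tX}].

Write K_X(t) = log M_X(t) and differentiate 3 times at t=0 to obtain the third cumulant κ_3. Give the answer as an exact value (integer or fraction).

κ_3 = d^3K/dt^3 |_{t=0} = 0

M_X(t) = (e^(2*t) - 1)/(2*t)
K_X(t) = log M_X(t) = -log(t) + log(e^(2*t) - 1) - log(2)
dK/dt = (2*t*e^(2*t) - e^(2*t) + 1)/(t*e^(2*t) - t)
d^2K/dt^2 = (-4*t^2*e^(2*t) + e^(4*t) - 2*e^(2*t) + 1)/(t^2*e^(4*t) - 2*t^2*e^(2*t) + t^2)
d^3K/dt^3 = (8*t^3*e^(4*t) + 8*t^3*e^(2*t) - 2*e^(6*t) + 6*e^(4*t) - 6*e^(2*t) + 2)/(t^3*e^(6*t) - 3*t^3*e^(4*t) + 3*t^3*e^(2*t) - t^3)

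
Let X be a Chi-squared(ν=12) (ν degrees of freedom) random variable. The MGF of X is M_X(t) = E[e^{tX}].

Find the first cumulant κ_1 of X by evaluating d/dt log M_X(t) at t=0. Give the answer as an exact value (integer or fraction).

κ_1 = K′(0) = 12

M_X(t) = (1 - 2*t)^(-6)
K_X(t) = log M_X(t) = -6*log(1 - 2*t)
K′(t) = -12/(2*t - 1)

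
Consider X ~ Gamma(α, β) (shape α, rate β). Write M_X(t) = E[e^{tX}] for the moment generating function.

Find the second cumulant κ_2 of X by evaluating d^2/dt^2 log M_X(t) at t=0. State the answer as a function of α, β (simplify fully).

κ_2 = D^2[K](0) = α/β^2

M_X(t) = (β/(β - t))^α
K_X(t) = log M_X(t) = α*(log(β) - log(β - t))
D^2[K](t) = α/(β^2 - 2*β*t + t^2)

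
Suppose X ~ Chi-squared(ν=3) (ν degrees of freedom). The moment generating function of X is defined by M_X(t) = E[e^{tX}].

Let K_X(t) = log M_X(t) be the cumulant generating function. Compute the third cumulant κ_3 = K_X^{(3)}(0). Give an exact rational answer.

κ_3 = K^(3)(0) = 24

M_X(t) = (1 - 2*t)^(-3/2)
K_X(t) = log M_X(t) = -3*log(1 - 2*t)/2
K^(3)(t) = -24/(8*t^3 - 12*t^2 + 6*t - 1)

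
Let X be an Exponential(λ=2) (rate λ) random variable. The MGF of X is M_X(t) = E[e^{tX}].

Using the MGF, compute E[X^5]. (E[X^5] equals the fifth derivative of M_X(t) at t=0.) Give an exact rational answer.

E[X^5] = D^5[M](0) = 15/4

M_X(t) = 2/(2 - t)
D^5[M](t) = 240/(t^6 - 12*t^5 + 60*t^4 - 160*t^3 + 240*t^2 - 192*t + 64)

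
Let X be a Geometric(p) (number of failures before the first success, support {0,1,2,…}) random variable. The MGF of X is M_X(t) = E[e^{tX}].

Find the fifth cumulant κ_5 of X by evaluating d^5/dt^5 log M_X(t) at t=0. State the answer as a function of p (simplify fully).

M_X(t) = p/(-(1 - p)*e^(t) + 1)
K_X(t) = log M_X(t) = log(p) - log(-(1 - p)*e^(t) + 1)
dK/dt = (-p*e^(t) + e^(t))/(p*e^(t) - e^(t) + 1)
d^2K/dt^2 = (-p*e^(t) + e^(t))/(p^2*e^(2*t) - 2*p*e^(2*t) + 2*p*e^(t) + e^(2*t) - 2*e^(t) + 1)

κ_5 = d^5K/dt^5 |_{t=0} = (p^4 - 15*p^3 + 50*p^2 - 60*p + 24)/p^5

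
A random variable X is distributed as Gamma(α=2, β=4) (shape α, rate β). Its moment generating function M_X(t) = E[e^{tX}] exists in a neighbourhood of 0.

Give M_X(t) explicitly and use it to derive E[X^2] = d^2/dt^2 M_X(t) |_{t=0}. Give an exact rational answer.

M_X(t) = 16/(4 - t)^2
D^2[M](t) = 96/(t^4 - 16*t^3 + 96*t^2 - 256*t + 256)

E[X^2] = D^2[M](0) = 3/8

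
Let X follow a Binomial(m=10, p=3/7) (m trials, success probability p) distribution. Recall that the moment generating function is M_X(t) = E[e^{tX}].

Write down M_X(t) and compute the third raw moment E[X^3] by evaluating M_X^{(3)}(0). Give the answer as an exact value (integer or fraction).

M_X(t) = (3*e^(t)/7 + 4/7)^10

E[X^3] = M′′′(0) = 37920/343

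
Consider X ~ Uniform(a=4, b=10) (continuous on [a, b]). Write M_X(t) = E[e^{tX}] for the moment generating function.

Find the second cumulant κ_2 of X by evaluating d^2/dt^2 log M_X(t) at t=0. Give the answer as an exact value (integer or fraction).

κ_2 = D^2[K](0) = 3

M_X(t) = (e^(10*t) - e^(4*t))/(6*t)
K_X(t) = log M_X(t) = -log(t) + log(e^(10*t) - e^(4*t)) - log(6)
D^2[K](t) = (-36*t^2*e^(6*t) + e^(12*t) - 2*e^(6*t) + 1)/(t^2*e^(12*t) - 2*t^2*e^(6*t) + t^2)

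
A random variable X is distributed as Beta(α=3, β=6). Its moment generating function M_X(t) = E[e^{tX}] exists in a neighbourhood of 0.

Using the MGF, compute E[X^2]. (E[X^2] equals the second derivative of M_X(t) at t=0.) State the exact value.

M_X(t) = ₁F₁(3; 9; t)
dM/dt = ₁F₁(4; 10; t)/3
d^2M/dt^2 = 2*₁F₁(5; 11; t)/15

E[X^2] = d^2M/dt^2 |_{t=0} = 2/15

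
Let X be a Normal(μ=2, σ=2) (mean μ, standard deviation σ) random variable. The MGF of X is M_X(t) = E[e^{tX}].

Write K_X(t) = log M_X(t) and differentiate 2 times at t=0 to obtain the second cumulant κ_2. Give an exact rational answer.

κ_2 = d^2K/dt^2 |_{t=0} = 4

M_X(t) = e^(2*t^2 + 2*t)
K_X(t) = log M_X(t) = 2*t^2 + 2*t
dK/dt = 4*t + 2
d^2K/dt^2 = 4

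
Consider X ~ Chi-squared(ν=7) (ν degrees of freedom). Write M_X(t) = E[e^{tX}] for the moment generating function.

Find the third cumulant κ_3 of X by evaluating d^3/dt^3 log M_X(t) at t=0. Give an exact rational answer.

M_X(t) = (1 - 2*t)^(-7/2)
K_X(t) = log M_X(t) = -7*log(1 - 2*t)/2
K′(t) = -7/(2*t - 1)
K′′(t) = 14/(4*t^2 - 4*t + 1)
K′′′(t) = -56/(8*t^3 - 12*t^2 + 6*t - 1)

κ_3 = K′′′(0) = 56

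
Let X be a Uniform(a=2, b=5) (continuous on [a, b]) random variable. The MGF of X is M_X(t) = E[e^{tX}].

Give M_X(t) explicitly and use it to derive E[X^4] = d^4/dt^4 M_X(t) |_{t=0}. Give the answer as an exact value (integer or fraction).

E[X^4] = M^(4)(0) = 1031/5

M_X(t) = (e^(5*t) - e^(2*t))/(3*t)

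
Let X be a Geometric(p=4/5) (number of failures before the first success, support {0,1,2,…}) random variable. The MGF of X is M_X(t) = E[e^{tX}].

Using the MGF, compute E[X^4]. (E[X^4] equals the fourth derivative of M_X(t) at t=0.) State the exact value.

E[X^4] = d^4M/dt^4 |_{t=0} = 57/32

M_X(t) = 4/(5*(1 - e^(t)/5))
dM/dt = 4*e^(t)/(e^(2*t) - 10*e^(t) + 25)
d^2M/dt^2 = (-4*e^(2*t) - 20*e^(t))/(e^(3*t) - 15*e^(2*t) + 75*e^(t) - 125)
d^3M/dt^3 = (4*e^(3*t) + 80*e^(2*t) + 100*e^(t))/(e^(4*t) - 20*e^(3*t) + 150*e^(2*t) - 500*e^(t) + 625)
d^4M/dt^4 = (-4*e^(4*t) - 220*e^(3*t) - 1100*e^(2*t) - 500*e^(t))/(e^(5*t) - 25*e^(4*t) + 250*e^(3*t) - 1250*e^(2*t) + 3125*e^(t) - 3125)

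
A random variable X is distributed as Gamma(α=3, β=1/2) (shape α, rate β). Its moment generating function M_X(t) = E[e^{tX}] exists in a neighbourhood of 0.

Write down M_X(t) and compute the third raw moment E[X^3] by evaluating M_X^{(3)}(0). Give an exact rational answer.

E[X^3] = M^(3)(0) = 480

M_X(t) = 1/(8*(1/2 - t)^3)
M^(3)(t) = 480/(64*t^6 - 192*t^5 + 240*t^4 - 160*t^3 + 60*t^2 - 12*t + 1)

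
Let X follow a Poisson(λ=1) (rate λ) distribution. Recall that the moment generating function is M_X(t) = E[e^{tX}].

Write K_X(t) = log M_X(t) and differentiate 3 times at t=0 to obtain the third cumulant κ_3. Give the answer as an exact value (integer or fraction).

κ_3 = D^3[K](0) = 1

M_X(t) = e^(e^(t) - 1)
K_X(t) = log M_X(t) = e^(t) - 1
D^3[K](t) = e^(t)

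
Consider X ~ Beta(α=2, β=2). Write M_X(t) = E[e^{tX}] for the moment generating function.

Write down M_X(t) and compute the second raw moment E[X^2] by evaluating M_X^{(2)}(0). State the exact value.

E[X^2] = D^2[M](0) = 3/10

M_X(t) = ₁F₁(2; 4; t)
D^2[M](t) = 3*₁F₁(4; 6; t)/10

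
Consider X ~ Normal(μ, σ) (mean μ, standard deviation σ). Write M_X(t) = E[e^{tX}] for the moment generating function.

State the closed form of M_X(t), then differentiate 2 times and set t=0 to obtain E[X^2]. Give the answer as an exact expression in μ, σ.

M_X(t) = e^(μ*t + σ^2*t^2/2)
dM/dt = μ*e^(μ*t)*e^(σ^2*t^2/2) + σ^2*t*e^(μ*t)*e^(σ^2*t^2/2)
d^2M/dt^2 = μ^2*e^(μ*t)*e^(σ^2*t^2/2) + 2*μ*σ^2*t*e^(μ*t)*e^(σ^2*t^2/2) + σ^4*t^2*e^(μ*t)*e^(σ^2*t^2/2) + σ^2*e^(μ*t)*e^(σ^2*t^2/2)

E[X^2] = d^2M/dt^2 |_{t=0} = μ^2 + σ^2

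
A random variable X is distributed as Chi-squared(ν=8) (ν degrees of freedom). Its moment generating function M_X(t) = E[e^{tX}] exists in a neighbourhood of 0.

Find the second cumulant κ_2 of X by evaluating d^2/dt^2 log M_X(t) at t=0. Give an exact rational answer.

κ_2 = d^2K/dt^2 |_{t=0} = 16

M_X(t) = (1 - 2*t)^(-4)
K_X(t) = log M_X(t) = -4*log(1 - 2*t)
dK/dt = -8/(2*t - 1)
d^2K/dt^2 = 16/(4*t^2 - 4*t + 1)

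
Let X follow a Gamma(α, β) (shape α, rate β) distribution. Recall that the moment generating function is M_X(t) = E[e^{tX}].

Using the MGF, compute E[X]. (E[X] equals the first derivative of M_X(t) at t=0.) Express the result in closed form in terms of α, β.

E[X] = D[M](0) = α/β

M_X(t) = (β/(β - t))^α
D[M](t) = -α*β^α*(1/(β - t))^α/(-β + t)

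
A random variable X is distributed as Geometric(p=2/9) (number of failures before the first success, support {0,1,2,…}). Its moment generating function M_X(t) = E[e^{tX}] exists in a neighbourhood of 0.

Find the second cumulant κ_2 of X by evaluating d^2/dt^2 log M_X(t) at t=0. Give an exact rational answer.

κ_2 = D^2[K](0) = 63/4

M_X(t) = 2/(9*(1 - 7*e^(t)/9))
K_X(t) = log M_X(t) = -log(1 - 7*e^(t)/9) - 2*log(3) + log(2)
D^2[K](t) = 63*e^(t)/(49*e^(2*t) - 126*e^(t) + 81)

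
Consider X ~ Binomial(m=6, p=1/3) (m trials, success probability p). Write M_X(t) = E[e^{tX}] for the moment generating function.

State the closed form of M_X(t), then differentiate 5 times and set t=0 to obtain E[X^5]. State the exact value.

M_X(t) = (e^(t)/3 + 2/3)^6
M′(t) = 2*e^(6*t)/243 + 20*e^(5*t)/243 + 80*e^(4*t)/243 + 160*e^(3*t)/243 + 160*e^(2*t)/243 + 64*e^(t)/243
M′′(t) = 4*e^(6*t)/81 + 100*e^(5*t)/243 + 320*e^(4*t)/243 + 160*e^(3*t)/81 + 320*e^(2*t)/243 + 64*e^(t)/243
M′′′(t) = 8*e^(6*t)/27 + 500*e^(5*t)/243 + 1280*e^(4*t)/243 + 160*e^(3*t)/27 + 640*e^(2*t)/243 + 64*e^(t)/243
M′′′′(t) = 16*e^(6*t)/9 + 2500*e^(5*t)/243 + 5120*e^(4*t)/243 + 160*e^(3*t)/9 + 1280*e^(2*t)/243 + 64*e^(t)/243
M′′′′′(t) = 32*e^(6*t)/3 + 12500*e^(5*t)/243 + 20480*e^(4*t)/243 + 160*e^(3*t)/3 + 2560*e^(2*t)/243 + 64*e^(t)/243

E[X^5] = M′′′′′(0) = 5684/27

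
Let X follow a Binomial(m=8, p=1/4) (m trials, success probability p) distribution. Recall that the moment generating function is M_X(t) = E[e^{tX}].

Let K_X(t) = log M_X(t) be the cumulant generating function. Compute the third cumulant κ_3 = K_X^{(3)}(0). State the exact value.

κ_3 = D^3[K](0) = 3/4

M_X(t) = (e^(t)/4 + 3/4)^8
K_X(t) = log M_X(t) = 8*log(e^(t)/4 + 3/4)
D^3[K](t) = (-24*e^(2*t) + 72*e^(t))/(e^(3*t) + 9*e^(2*t) + 27*e^(t) + 27)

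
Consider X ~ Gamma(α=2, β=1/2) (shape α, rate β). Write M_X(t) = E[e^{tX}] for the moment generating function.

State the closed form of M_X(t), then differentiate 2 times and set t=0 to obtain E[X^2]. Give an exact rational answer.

M_X(t) = 1/(4*(1/2 - t)^2)
M^(2)(t) = 24/(16*t^4 - 32*t^3 + 24*t^2 - 8*t + 1)

E[X^2] = M^(2)(0) = 24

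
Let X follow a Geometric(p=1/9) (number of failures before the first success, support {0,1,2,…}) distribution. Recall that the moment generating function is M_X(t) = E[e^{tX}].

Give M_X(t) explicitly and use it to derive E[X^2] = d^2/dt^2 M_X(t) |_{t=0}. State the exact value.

M_X(t) = 1/(9*(1 - 8*e^(t)/9))
dM/dt = 8*e^(t)/(64*e^(2*t) - 144*e^(t) + 81)
d^2M/dt^2 = (-64*e^(2*t) - 72*e^(t))/(512*e^(3*t) - 1728*e^(2*t) + 1944*e^(t) - 729)

E[X^2] = d^2M/dt^2 |_{t=0} = 136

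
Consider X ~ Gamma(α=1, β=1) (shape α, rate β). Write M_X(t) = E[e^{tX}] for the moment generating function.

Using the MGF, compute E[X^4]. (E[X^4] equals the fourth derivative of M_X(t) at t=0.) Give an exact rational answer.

E[X^4] = M^(4)(0) = 24

M_X(t) = 1/(1 - t)
M^(4)(t) = -24/(t^5 - 5*t^4 + 10*t^3 - 10*t^2 + 5*t - 1)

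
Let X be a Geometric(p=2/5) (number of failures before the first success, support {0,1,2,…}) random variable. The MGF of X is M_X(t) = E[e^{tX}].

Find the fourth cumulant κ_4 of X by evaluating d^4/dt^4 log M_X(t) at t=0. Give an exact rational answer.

κ_4 = d^4K/dt^4 |_{t=0} = 705/8

M_X(t) = 2/(5*(1 - 3*e^(t)/5))
K_X(t) = log M_X(t) = -log(1 - 3*e^(t)/5) - log(5) + log(2)
dK/dt = -3*e^(t)/(3*e^(t) - 5)
d^2K/dt^2 = 15*e^(t)/(9*e^(2*t) - 30*e^(t) + 25)
d^3K/dt^3 = (-45*e^(2*t) - 75*e^(t))/(27*e^(3*t) - 135*e^(2*t) + 225*e^(t) - 125)
d^4K/dt^4 = (135*e^(3*t) + 900*e^(2*t) + 375*e^(t))/(81*e^(4*t) - 540*e^(3*t) + 1350*e^(2*t) - 1500*e^(t) + 625)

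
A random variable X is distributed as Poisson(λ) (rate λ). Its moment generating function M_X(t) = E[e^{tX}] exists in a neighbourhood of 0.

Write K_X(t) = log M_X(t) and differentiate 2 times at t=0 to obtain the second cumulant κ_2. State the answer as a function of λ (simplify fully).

κ_2 = d^2K/dt^2 |_{t=0} = λ

M_X(t) = e^(λ*(e^(t) - 1))
K_X(t) = log M_X(t) = λ*(e^(t) - 1)
dK/dt = λ*e^(t)
d^2K/dt^2 = λ*e^(t)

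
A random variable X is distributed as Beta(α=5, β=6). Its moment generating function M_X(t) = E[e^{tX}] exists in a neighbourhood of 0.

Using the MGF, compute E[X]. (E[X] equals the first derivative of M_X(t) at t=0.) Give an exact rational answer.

M_X(t) = ₁F₁(5; 11; t)
M^(1)(t) = 5*₁F₁(6; 12; t)/11

E[X] = M^(1)(0) = 5/11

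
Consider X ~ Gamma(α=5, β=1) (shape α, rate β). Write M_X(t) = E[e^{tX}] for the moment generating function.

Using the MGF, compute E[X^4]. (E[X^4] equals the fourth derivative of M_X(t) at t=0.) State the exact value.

E[X^4] = d^4M/dt^4 |_{t=0} = 1680

M_X(t) = (1 - t)^(-5)
dM/dt = 5/(t^6 - 6*t^5 + 15*t^4 - 20*t^3 + 15*t^2 - 6*t + 1)
d^2M/dt^2 = -30/(t^7 - 7*t^6 + 21*t^5 - 35*t^4 + 35*t^3 - 21*t^2 + 7*t - 1)
d^3M/dt^3 = 210/(t^8 - 8*t^7 + 28*t^6 - 56*t^5 + 70*t^4 - 56*t^3 + 28*t^2 - 8*t + 1)
d^4M/dt^4 = -1680/(t^9 - 9*t^8 + 36*t^7 - 84*t^6 + 126*t^5 - 126*t^4 + 84*t^3 - 36*t^2 + 9*t - 1)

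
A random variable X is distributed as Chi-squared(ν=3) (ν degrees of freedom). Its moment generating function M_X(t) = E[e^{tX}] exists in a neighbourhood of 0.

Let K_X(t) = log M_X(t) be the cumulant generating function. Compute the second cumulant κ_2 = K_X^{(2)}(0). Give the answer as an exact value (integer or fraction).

κ_2 = d^2K/dt^2 |_{t=0} = 6

M_X(t) = (1 - 2*t)^(-3/2)
K_X(t) = log M_X(t) = -3*log(1 - 2*t)/2
dK/dt = -3/(2*t - 1)
d^2K/dt^2 = 6/(4*t^2 - 4*t + 1)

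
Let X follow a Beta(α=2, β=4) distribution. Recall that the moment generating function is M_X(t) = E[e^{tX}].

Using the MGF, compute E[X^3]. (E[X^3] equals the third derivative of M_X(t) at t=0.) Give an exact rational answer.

M_X(t) = ₁F₁(2; 6; t)
D^3[M](t) = ₁F₁(5; 9; t)/14

E[X^3] = D^3[M](0) = 1/14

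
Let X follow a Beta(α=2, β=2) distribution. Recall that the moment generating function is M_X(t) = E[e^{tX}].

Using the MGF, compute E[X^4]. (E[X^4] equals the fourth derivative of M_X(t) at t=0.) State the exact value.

M_X(t) = ₁F₁(2; 4; t)
D^4[M](t) = ₁F₁(6; 8; t)/7

E[X^4] = D^4[M](0) = 1/7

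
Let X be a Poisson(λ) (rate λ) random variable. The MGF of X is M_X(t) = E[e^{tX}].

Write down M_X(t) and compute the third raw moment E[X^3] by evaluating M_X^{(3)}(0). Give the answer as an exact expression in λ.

E[X^3] = d^3M/dt^3 |_{t=0} = λ*(λ^2 + 3*λ + 1)

M_X(t) = e^(λ*(e^(t) - 1))
dM/dt = λ*e^(-λ)*e^(t)*e^(λ*e^(t))
d^2M/dt^2 = (λ^2*e^(2*t)*e^(λ*e^(t)) + λ*e^(t)*e^(λ*e^(t)))*e^(-λ)
d^3M/dt^3 = (λ^3*e^(3*t)*e^(λ*e^(t)) + 3*λ^2*e^(2*t)*e^(λ*e^(t)) + λ*e^(t)*e^(λ*e^(t)))*e^(-λ)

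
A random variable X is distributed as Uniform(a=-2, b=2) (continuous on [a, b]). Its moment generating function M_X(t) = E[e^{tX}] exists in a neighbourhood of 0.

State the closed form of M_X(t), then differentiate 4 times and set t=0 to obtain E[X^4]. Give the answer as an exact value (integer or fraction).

E[X^4] = d^4M/dt^4 |_{t=0} = 16/5

M_X(t) = (e^(2*t) - e^(-2*t))/(4*t)
dM/dt = (2*t*e^(4*t) + 2*t - e^(4*t) + 1)*e^(-2*t)/(4*t^2)
d^2M/dt^2 = (2*t^2*e^(4*t) - 2*t^2 - 2*t*e^(4*t) - 2*t + e^(4*t) - 1)*e^(-2*t)/(2*t^3)
d^3M/dt^3 = (4*t^3*e^(4*t) + 4*t^3 - 6*t^2*e^(4*t) + 6*t^2 + 6*t*e^(4*t) + 6*t - 3*e^(4*t) + 3)*e^(-2*t)/(2*t^4)
d^4M/dt^4 = (4*t^4*e^(4*t) - 4*t^4 - 8*t^3*e^(4*t) - 8*t^3 + 12*t^2*e^(4*t) - 12*t^2 - 12*t*e^(4*t) - 12*t + 6*e^(4*t) - 6)*e^(-2*t)/t^5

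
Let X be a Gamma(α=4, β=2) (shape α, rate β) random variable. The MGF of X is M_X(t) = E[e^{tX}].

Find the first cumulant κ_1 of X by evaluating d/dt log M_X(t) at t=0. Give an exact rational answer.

M_X(t) = 16/(2 - t)^4
K_X(t) = log M_X(t) = -4*log(2 - t) + 4*log(2)
dK/dt = -4/(t - 2)

κ_1 = dK/dt |_{t=0} = 2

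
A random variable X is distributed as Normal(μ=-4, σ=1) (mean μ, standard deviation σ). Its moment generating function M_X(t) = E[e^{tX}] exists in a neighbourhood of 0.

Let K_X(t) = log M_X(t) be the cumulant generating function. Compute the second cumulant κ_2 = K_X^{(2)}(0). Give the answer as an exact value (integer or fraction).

M_X(t) = e^(t^2/2 - 4*t)
K_X(t) = log M_X(t) = t^2/2 - 4*t
dK/dt = t - 4
d^2K/dt^2 = 1

κ_2 = d^2K/dt^2 |_{t=0} = 1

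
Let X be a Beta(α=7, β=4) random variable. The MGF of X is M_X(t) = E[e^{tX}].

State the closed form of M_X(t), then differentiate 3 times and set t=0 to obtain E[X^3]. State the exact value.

E[X^3] = M′′′(0) = 42/143

M_X(t) = ₁F₁(7; 11; t)
M′(t) = 7*₁F₁(8; 12; t)/11
M′′(t) = 14*₁F₁(9; 13; t)/33
M′′′(t) = 42*₁F₁(10; 14; t)/143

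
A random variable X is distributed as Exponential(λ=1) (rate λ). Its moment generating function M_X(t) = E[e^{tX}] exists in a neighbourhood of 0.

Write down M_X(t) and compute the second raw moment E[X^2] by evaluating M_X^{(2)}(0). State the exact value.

E[X^2] = M^(2)(0) = 2

M_X(t) = 1/(1 - t)
M^(2)(t) = -2/(t^3 - 3*t^2 + 3*t - 1)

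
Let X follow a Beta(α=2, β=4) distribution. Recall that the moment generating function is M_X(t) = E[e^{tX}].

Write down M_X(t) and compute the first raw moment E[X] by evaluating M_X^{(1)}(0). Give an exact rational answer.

E[X] = D[M](0) = 1/3

M_X(t) = ₁F₁(2; 6; t)
D[M](t) = ₁F₁(3; 7; t)/3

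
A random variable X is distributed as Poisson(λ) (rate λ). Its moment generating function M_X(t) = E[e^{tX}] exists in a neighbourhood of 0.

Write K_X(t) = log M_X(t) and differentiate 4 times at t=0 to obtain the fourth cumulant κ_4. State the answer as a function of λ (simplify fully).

M_X(t) = e^(λ*(e^(t) - 1))
K_X(t) = log M_X(t) = λ*(e^(t) - 1)
K^(4)(t) = λ*e^(t)

κ_4 = K^(4)(0) = λ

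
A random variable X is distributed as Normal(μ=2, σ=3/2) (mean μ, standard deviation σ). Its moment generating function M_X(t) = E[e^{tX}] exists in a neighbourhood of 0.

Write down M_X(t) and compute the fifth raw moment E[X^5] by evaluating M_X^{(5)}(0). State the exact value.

M_X(t) = e^(9*t^2/8 + 2*t)
dM/dt = 9*t*e^(2*t)*e^(9*t^2/8)/4 + 2*e^(2*t)*e^(9*t^2/8)
d^2M/dt^2 = 81*t^2*e^(2*t)*e^(9*t^2/8)/16 + 9*t*e^(2*t)*e^(9*t^2/8) + 25*e^(2*t)*e^(9*t^2/8)/4
d^3M/dt^3 = 729*t^3*e^(2*t)*e^(9*t^2/8)/64 + 243*t^2*e^(2*t)*e^(9*t^2/8)/8 + 675*t*e^(2*t)*e^(9*t^2/8)/16 + 43*e^(2*t)*e^(9*t^2/8)/2
d^4M/dt^4 = 6561*t^4*e^(2*t)*e^(9*t^2/8)/256 + 729*t^3*e^(2*t)*e^(9*t^2/8)/8 + 6075*t^2*e^(2*t)*e^(9*t^2/8)/32 + 387*t*e^(2*t)*e^(9*t^2/8)/2 + 1363*e^(2*t)*e^(9*t^2/8)/16

E[X^5] = d^5M/dt^5 |_{t=0} = 2911/8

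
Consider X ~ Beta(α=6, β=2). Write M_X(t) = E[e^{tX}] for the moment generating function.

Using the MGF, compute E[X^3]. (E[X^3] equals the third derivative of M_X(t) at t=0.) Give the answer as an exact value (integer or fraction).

E[X^3] = M^(3)(0) = 7/15

M_X(t) = ₁F₁(6; 8; t)
M^(3)(t) = 7*₁F₁(9; 11; t)/15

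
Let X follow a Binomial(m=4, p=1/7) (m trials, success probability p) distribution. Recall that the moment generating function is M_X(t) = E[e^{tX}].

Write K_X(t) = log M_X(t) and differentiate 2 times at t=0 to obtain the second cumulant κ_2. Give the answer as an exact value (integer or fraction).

κ_2 = K′′(0) = 24/49

M_X(t) = (e^(t)/7 + 6/7)^4
K_X(t) = log M_X(t) = 4*log(e^(t)/7 + 6/7)
K′(t) = 4*e^(t)/(e^(t) + 6)
K′′(t) = 24*e^(t)/(e^(2*t) + 12*e^(t) + 36)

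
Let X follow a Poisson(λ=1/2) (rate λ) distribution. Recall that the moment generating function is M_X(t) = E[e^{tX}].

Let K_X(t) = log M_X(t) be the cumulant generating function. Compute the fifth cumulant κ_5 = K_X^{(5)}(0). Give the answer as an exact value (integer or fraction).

κ_5 = D^5[K](0) = 1/2

M_X(t) = e^(e^(t)/2 - 1/2)
K_X(t) = log M_X(t) = e^(t)/2 - 1/2
D^5[K](t) = e^(t)/2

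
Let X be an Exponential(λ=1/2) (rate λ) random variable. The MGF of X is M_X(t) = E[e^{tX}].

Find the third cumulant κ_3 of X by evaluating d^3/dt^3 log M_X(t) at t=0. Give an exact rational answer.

κ_3 = D^3[K](0) = 16

M_X(t) = 1/(2*(1/2 - t))
K_X(t) = log M_X(t) = -log(1/2 - t) - log(2)
D^3[K](t) = -16/(8*t^3 - 12*t^2 + 6*t - 1)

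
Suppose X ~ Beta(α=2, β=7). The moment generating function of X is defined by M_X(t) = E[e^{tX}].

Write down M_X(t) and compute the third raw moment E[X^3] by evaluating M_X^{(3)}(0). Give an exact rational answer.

E[X^3] = D^3[M](0) = 4/165

M_X(t) = ₁F₁(2; 9; t)
D^3[M](t) = 4*₁F₁(5; 12; t)/165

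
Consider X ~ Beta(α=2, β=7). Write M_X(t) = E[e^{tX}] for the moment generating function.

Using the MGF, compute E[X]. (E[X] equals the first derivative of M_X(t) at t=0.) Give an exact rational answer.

M_X(t) = ₁F₁(2; 9; t)
D[M](t) = 2*₁F₁(3; 10; t)/9

E[X] = D[M](0) = 2/9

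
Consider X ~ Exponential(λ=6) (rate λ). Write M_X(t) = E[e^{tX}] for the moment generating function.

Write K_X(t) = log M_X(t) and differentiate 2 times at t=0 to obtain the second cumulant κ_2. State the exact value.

κ_2 = K^(2)(0) = 1/36

M_X(t) = 6/(6 - t)
K_X(t) = log M_X(t) = -log(6 - t) + log(6)
K^(2)(t) = 1/(t^2 - 12*t + 36)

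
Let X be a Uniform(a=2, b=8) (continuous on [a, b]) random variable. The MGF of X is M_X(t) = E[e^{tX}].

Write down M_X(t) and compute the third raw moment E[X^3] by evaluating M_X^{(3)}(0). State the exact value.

E[X^3] = D^3[M](0) = 170

M_X(t) = (e^(8*t) - e^(2*t))/(6*t)
D^3[M](t) = (256*t^3*e^(8*t) - 4*t^3*e^(2*t) - 96*t^2*e^(8*t) + 6*t^2*e^(2*t) + 24*t*e^(8*t) - 6*t*e^(2*t) - 3*e^(8*t) + 3*e^(2*t))/(3*t^4)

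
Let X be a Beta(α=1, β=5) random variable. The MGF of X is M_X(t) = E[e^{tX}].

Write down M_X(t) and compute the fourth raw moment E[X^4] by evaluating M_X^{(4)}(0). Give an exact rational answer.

M_X(t) = ₁F₁(1; 6; t)
dM/dt = ₁F₁(2; 7; t)/6
d^2M/dt^2 = ₁F₁(3; 8; t)/21
d^3M/dt^3 = ₁F₁(4; 9; t)/56
d^4M/dt^4 = ₁F₁(5; 10; t)/126

E[X^4] = d^4M/dt^4 |_{t=0} = 1/126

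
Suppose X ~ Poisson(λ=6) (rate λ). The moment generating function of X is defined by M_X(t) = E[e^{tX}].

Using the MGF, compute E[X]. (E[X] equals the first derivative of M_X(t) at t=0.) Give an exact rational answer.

E[X] = M′(0) = 6

M_X(t) = e^(6*e^(t) - 6)
M′(t) = 6*e^(-6)*e^(t)*e^(6*e^(t))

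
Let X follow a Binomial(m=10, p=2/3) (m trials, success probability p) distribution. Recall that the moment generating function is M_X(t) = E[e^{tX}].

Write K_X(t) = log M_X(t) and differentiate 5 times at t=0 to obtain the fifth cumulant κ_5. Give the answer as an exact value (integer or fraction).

κ_5 = K^(5)(0) = 100/81

M_X(t) = (2*e^(t)/3 + 1/3)^10
K_X(t) = log M_X(t) = 10*log(2*e^(t)/3 + 1/3)
K^(5)(t) = (-160*e^(4*t) + 880*e^(3*t) - 440*e^(2*t) + 20*e^(t))/(32*e^(5*t) + 80*e^(4*t) + 80*e^(3*t) + 40*e^(2*t) + 10*e^(t) + 1)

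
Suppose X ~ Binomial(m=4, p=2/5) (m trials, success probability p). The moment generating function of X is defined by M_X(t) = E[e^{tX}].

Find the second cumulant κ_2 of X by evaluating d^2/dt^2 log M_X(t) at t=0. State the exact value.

κ_2 = d^2K/dt^2 |_{t=0} = 24/25

M_X(t) = (2*e^(t)/5 + 3/5)^4
K_X(t) = log M_X(t) = 4*log(2*e^(t)/5 + 3/5)
dK/dt = 8*e^(t)/(2*e^(t) + 3)
d^2K/dt^2 = 24*e^(t)/(4*e^(2*t) + 12*e^(t) + 9)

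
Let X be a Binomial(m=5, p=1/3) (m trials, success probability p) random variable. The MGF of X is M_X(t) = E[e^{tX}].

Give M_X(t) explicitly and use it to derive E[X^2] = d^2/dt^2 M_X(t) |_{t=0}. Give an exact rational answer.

M_X(t) = (e^(t)/3 + 2/3)^5
M^(2)(t) = 25*e^(5*t)/243 + 160*e^(4*t)/243 + 40*e^(3*t)/27 + 320*e^(2*t)/243 + 80*e^(t)/243

E[X^2] = M^(2)(0) = 35/9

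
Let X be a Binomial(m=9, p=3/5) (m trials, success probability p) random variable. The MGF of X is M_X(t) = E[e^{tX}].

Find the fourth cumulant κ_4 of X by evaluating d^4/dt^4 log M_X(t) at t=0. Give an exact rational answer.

κ_4 = K′′′′(0) = -594/625

M_X(t) = (3*e^(t)/5 + 2/5)^9
K_X(t) = log M_X(t) = 9*log(3*e^(t)/5 + 2/5)
K′(t) = 27*e^(t)/(3*e^(t) + 2)
K′′(t) = 54*e^(t)/(9*e^(2*t) + 12*e^(t) + 4)
K′′′(t) = (-162*e^(2*t) + 108*e^(t))/(27*e^(3*t) + 54*e^(2*t) + 36*e^(t) + 8)
K′′′′(t) = (486*e^(3*t) - 1296*e^(2*t) + 216*e^(t))/(81*e^(4*t) + 216*e^(3*t) + 216*e^(2*t) + 96*e^(t) + 16)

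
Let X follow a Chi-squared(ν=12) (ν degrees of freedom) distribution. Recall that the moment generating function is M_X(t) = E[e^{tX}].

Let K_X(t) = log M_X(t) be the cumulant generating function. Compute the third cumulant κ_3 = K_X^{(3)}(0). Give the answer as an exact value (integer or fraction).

M_X(t) = (1 - 2*t)^(-6)
K_X(t) = log M_X(t) = -6*log(1 - 2*t)
K^(3)(t) = -96/(8*t^3 - 12*t^2 + 6*t - 1)

κ_3 = K^(3)(0) = 96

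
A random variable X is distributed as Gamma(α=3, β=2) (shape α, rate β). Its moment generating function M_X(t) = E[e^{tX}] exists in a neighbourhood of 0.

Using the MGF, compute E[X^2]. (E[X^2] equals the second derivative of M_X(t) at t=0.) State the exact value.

E[X^2] = M^(2)(0) = 3

M_X(t) = 8/(2 - t)^3
M^(2)(t) = -96/(t^5 - 10*t^4 + 40*t^3 - 80*t^2 + 80*t - 32)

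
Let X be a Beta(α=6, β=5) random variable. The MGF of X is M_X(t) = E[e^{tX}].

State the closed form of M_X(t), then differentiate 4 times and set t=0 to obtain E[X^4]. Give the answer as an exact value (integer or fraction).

E[X^4] = M′′′′(0) = 18/143

M_X(t) = ₁F₁(6; 11; t)
M′(t) = 6*₁F₁(7; 12; t)/11
M′′(t) = 7*₁F₁(8; 13; t)/22
M′′′(t) = 28*₁F₁(9; 14; t)/143
M′′′′(t) = 18*₁F₁(10; 15; t)/143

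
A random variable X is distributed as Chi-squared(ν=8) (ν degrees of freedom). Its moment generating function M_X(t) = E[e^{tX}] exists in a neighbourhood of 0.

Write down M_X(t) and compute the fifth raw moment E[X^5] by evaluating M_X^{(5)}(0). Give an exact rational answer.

M_X(t) = (1 - 2*t)^(-4)
M^(5)(t) = -215040/(512*t^9 - 2304*t^8 + 4608*t^7 - 5376*t^6 + 4032*t^5 - 2016*t^4 + 672*t^3 - 144*t^2 + 18*t - 1)

E[X^5] = M^(5)(0) = 215040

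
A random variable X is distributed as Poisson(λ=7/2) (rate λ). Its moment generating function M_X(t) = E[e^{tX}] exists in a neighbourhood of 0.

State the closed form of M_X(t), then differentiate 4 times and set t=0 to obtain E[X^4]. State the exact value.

E[X^4] = M^(4)(0) = 7945/16

M_X(t) = e^(7*e^(t)/2 - 7/2)
M^(4)(t) = (2401*e^(4*t)*e^(7*e^(t)/2) + 4116*e^(3*t)*e^(7*e^(t)/2) + 1372*e^(2*t)*e^(7*e^(t)/2) + 56*e^(t)*e^(7*e^(t)/2))*e^(-7/2)/16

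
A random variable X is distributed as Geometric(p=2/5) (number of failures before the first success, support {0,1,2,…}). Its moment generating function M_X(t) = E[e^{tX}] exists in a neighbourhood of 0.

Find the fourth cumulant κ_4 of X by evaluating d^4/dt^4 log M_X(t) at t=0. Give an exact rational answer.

M_X(t) = 2/(5*(1 - 3*e^(t)/5))
K_X(t) = log M_X(t) = -log(1 - 3*e^(t)/5) - log(5) + log(2)
D^4[K](t) = (135*e^(3*t) + 900*e^(2*t) + 375*e^(t))/(81*e^(4*t) - 540*e^(3*t) + 1350*e^(2*t) - 1500*e^(t) + 625)

κ_4 = D^4[K](0) = 705/8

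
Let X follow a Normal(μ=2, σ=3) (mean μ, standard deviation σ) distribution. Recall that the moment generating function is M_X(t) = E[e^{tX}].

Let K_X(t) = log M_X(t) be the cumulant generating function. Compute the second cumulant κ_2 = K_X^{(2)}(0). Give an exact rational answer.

κ_2 = d^2K/dt^2 |_{t=0} = 9

M_X(t) = e^(9*t^2/2 + 2*t)
K_X(t) = log M_X(t) = 9*t^2/2 + 2*t
dK/dt = 9*t + 2
d^2K/dt^2 = 9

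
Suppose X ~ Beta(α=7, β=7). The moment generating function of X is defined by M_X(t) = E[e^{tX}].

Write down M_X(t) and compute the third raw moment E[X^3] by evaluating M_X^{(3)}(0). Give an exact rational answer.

E[X^3] = D^3[M](0) = 3/20

M_X(t) = ₁F₁(7; 14; t)
D^3[M](t) = 3*₁F₁(10; 17; t)/20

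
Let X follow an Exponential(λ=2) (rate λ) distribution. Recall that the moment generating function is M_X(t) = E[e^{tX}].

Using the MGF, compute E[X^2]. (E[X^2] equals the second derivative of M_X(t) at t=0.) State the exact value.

E[X^2] = M^(2)(0) = 1/2

M_X(t) = 2/(2 - t)
M^(2)(t) = -4/(t^3 - 6*t^2 + 12*t - 8)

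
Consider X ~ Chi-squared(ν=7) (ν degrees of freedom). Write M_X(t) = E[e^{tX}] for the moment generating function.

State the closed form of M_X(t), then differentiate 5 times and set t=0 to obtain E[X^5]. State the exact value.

M_X(t) = (1 - 2*t)^(-7/2)
dM/dt = 7/(16*t^4*√(1 - 2*t) - 32*t^3*√(1 - 2*t) + 24*t^2*√(1 - 2*t) - 8*t*√(1 - 2*t) + √(1 - 2*t))
d^2M/dt^2 = -63/(32*t^5*√(1 - 2*t) - 80*t^4*√(1 - 2*t) + 80*t^3*√(1 - 2*t) - 40*t^2*√(1 - 2*t) + 10*t*√(1 - 2*t) - √(1 - 2*t))
d^3M/dt^3 = 693/(64*t^6*√(1 - 2*t) - 192*t^5*√(1 - 2*t) + 240*t^4*√(1 - 2*t) - 160*t^3*√(1 - 2*t) + 60*t^2*√(1 - 2*t) - 12*t*√(1 - 2*t) + √(1 - 2*t))

E[X^5] = d^5M/dt^5 |_{t=0} = 135135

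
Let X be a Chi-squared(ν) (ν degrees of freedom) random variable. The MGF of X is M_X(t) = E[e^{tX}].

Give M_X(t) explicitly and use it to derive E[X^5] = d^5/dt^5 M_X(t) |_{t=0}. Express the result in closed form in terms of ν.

M_X(t) = (1 - 2*t)^(-ν/2)

E[X^5] = M^(5)(0) = ν*(ν^4 + 20*ν^3 + 140*ν^2 + 400*ν + 384)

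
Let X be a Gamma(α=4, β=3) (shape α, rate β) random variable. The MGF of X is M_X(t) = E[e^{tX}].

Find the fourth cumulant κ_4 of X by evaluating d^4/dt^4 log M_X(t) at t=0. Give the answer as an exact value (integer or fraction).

M_X(t) = 81/(3 - t)^4
K_X(t) = log M_X(t) = -4*log(3 - t) + 4*log(3)
D^4[K](t) = 24/(t^4 - 12*t^3 + 54*t^2 - 108*t + 81)

κ_4 = D^4[K](0) = 8/27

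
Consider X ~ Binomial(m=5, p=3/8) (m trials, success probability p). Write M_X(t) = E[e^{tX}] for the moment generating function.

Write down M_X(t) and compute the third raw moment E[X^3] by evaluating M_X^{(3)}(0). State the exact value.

E[X^3] = d^3M/dt^3 |_{t=0} = 1725/128

M_X(t) = (3*e^(t)/8 + 5/8)^5
dM/dt = 1215*e^(5*t)/32768 + 2025*e^(4*t)/8192 + 10125*e^(3*t)/16384 + 5625*e^(2*t)/8192 + 9375*e^(t)/32768
d^2M/dt^2 = 6075*e^(5*t)/32768 + 2025*e^(4*t)/2048 + 30375*e^(3*t)/16384 + 5625*e^(2*t)/4096 + 9375*e^(t)/32768
d^3M/dt^3 = 30375*e^(5*t)/32768 + 2025*e^(4*t)/512 + 91125*e^(3*t)/16384 + 5625*e^(2*t)/2048 + 9375*e^(t)/32768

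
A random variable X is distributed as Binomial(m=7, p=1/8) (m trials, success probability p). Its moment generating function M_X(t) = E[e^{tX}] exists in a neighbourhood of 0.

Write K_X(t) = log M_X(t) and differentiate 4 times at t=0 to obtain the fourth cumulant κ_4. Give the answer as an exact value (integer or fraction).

M_X(t) = (e^(t)/8 + 7/8)^7
K_X(t) = log M_X(t) = 7*log(e^(t)/8 + 7/8)
K′(t) = 7*e^(t)/(e^(t) + 7)
K′′(t) = 49*e^(t)/(e^(2*t) + 14*e^(t) + 49)
K′′′(t) = (-49*e^(2*t) + 343*e^(t))/(e^(3*t) + 21*e^(2*t) + 147*e^(t) + 343)
K′′′′(t) = (49*e^(3*t) - 1372*e^(2*t) + 2401*e^(t))/(e^(4*t) + 28*e^(3*t) + 294*e^(2*t) + 1372*e^(t) + 2401)

κ_4 = K′′′′(0) = 539/2048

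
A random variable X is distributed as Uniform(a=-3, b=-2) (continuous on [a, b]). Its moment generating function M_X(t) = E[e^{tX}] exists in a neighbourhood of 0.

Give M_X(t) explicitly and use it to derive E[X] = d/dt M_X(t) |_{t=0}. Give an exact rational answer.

E[X] = M^(1)(0) = -5/2

M_X(t) = (e^(-2*t) - e^(-3*t))/t
M^(1)(t) = (-2*t*e^(t) + 3*t - e^(t) + 1)*e^(-3*t)/t^2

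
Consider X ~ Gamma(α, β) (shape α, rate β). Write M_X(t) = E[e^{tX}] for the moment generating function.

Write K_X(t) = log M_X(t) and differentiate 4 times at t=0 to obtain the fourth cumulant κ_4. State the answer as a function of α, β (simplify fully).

κ_4 = d^4K/dt^4 |_{t=0} = 6*α/β^4

M_X(t) = (β/(β - t))^α
K_X(t) = log M_X(t) = α*(log(β) - log(β - t))
dK/dt = -α/(-β + t)
d^2K/dt^2 = α/(β^2 - 2*β*t + t^2)
d^3K/dt^3 = -2*α/(-β^3 + 3*β^2*t - 3*β*t^2 + t^3)
d^4K/dt^4 = 6*α/(β^4 - 4*β^3*t + 6*β^2*t^2 - 4*β*t^3 + t^4)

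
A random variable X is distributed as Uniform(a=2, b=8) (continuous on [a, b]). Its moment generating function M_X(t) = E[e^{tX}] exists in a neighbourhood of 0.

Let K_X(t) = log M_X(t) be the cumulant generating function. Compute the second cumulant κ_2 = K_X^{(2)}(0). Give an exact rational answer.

M_X(t) = (e^(8*t) - e^(2*t))/(6*t)
K_X(t) = log M_X(t) = -log(t) + log(e^(8*t) - e^(2*t)) - log(6)
D^2[K](t) = (-36*t^2*e^(6*t) + e^(12*t) - 2*e^(6*t) + 1)/(t^2*e^(12*t) - 2*t^2*e^(6*t) + t^2)

κ_2 = D^2[K](0) = 3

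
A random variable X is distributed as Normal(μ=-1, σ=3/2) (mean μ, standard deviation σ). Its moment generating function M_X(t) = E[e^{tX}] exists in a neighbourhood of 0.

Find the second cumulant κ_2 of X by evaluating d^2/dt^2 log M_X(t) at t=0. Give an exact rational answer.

κ_2 = K^(2)(0) = 9/4

M_X(t) = e^(9*t^2/8 - t)
K_X(t) = log M_X(t) = 9*t^2/8 - t
K^(2)(t) = 9/4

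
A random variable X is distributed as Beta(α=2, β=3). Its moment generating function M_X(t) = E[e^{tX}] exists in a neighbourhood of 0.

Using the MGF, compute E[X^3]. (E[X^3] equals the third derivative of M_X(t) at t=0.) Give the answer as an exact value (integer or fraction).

E[X^3] = M^(3)(0) = 4/35

M_X(t) = ₁F₁(2; 5; t)
M^(3)(t) = 4*₁F₁(5; 8; t)/35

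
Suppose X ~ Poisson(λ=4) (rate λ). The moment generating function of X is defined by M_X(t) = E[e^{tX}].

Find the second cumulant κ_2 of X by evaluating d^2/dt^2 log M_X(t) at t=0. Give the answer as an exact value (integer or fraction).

κ_2 = K^(2)(0) = 4

M_X(t) = e^(4*e^(t) - 4)
K_X(t) = log M_X(t) = 4*e^(t) - 4
K^(2)(t) = 4*e^(t)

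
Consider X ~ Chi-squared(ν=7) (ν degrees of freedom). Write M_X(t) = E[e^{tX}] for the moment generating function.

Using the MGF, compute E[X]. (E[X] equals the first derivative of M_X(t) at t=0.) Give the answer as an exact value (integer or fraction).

M_X(t) = (1 - 2*t)^(-7/2)
dM/dt = 7/(16*t^4*√(1 - 2*t) - 32*t^3*√(1 - 2*t) + 24*t^2*√(1 - 2*t) - 8*t*√(1 - 2*t) + √(1 - 2*t))

E[X] = dM/dt |_{t=0} = 7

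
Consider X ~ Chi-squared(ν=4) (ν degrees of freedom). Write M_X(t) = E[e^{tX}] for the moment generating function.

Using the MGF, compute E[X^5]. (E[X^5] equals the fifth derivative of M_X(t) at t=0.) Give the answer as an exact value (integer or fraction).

E[X^5] = D^5[M](0) = 23040

M_X(t) = (1 - 2*t)^(-2)
D^5[M](t) = -23040/(128*t^7 - 448*t^6 + 672*t^5 - 560*t^4 + 280*t^3 - 84*t^2 + 14*t - 1)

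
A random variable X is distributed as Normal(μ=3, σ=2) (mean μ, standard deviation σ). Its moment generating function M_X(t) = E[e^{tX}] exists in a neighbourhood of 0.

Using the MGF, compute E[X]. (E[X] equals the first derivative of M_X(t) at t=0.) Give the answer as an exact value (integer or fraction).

M_X(t) = e^(2*t^2 + 3*t)
M′(t) = 4*t*e^(3*t)*e^(2*t^2) + 3*e^(3*t)*e^(2*t^2)

E[X] = M′(0) = 3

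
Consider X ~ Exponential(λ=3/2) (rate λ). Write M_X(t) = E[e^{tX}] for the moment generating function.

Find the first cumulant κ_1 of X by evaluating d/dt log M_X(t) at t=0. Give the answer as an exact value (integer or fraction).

κ_1 = K^(1)(0) = 2/3

M_X(t) = 3/(2*(3/2 - t))
K_X(t) = log M_X(t) = -log(3/2 - t) - log(2) + log(3)
K^(1)(t) = -2/(2*t - 3)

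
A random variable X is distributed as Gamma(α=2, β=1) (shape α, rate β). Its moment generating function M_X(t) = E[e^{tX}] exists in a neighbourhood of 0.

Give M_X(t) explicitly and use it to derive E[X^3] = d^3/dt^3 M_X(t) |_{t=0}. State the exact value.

M_X(t) = (1 - t)^(-2)
M^(3)(t) = -24/(t^5 - 5*t^4 + 10*t^3 - 10*t^2 + 5*t - 1)

E[X^3] = M^(3)(0) = 24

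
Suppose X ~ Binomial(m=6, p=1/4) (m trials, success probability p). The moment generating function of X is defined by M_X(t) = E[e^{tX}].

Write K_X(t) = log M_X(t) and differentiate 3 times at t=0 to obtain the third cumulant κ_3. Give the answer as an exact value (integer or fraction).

κ_3 = d^3K/dt^3 |_{t=0} = 9/16

M_X(t) = (e^(t)/4 + 3/4)^6
K_X(t) = log M_X(t) = 6*log(e^(t)/4 + 3/4)
dK/dt = 6*e^(t)/(e^(t) + 3)
d^2K/dt^2 = 18*e^(t)/(e^(2*t) + 6*e^(t) + 9)
d^3K/dt^3 = (-18*e^(2*t) + 54*e^(t))/(e^(3*t) + 9*e^(2*t) + 27*e^(t) + 27)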